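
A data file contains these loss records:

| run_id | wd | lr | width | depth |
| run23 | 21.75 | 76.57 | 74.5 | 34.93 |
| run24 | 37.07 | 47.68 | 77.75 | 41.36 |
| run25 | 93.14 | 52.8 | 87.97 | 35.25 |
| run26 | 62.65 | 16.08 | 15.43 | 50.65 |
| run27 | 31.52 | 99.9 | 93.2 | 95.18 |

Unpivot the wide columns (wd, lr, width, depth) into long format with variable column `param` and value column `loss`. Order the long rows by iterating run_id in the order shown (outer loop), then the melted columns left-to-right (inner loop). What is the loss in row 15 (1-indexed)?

15.43

20 rows total (5 × 4). Row 15: index ⌊(15-1)/4⌋ = 3 into run_id → run26; (15-1) mod 4 = 2 into the melted columns → width.
So row 15 is (run26, width, 15.43); loss = 15.43.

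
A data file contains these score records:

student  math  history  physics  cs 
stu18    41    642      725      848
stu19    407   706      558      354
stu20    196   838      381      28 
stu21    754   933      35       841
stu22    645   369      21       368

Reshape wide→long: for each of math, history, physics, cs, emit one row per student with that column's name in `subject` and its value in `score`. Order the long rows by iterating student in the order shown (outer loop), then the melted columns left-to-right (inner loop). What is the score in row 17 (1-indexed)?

20 rows total (5 × 4). Row 17: index ⌊(17-1)/4⌋ = 4 into student → stu22; (17-1) mod 4 = 0 into the melted columns → math.
So row 17 is (stu22, math, 645); score = 645.

645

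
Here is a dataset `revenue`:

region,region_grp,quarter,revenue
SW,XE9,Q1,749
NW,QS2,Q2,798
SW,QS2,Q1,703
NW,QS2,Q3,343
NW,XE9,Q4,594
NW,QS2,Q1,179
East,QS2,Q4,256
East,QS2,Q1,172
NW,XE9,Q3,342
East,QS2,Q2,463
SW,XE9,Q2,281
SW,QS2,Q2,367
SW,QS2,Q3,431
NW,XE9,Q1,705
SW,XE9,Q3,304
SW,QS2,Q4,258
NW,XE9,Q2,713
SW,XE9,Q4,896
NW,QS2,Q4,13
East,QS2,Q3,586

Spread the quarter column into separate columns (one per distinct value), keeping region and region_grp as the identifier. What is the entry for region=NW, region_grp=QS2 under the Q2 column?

Wide layout: rows indexed by region and region_grp, columns are the 4 distinct quarter values (Q1, Q2, Q3, Q4).
Cell (region=NW, region_grp=QS2, quarter=Q2) draws from the long row where region=NW, region_grp=QS2 and quarter=Q2, which has revenue=798.

798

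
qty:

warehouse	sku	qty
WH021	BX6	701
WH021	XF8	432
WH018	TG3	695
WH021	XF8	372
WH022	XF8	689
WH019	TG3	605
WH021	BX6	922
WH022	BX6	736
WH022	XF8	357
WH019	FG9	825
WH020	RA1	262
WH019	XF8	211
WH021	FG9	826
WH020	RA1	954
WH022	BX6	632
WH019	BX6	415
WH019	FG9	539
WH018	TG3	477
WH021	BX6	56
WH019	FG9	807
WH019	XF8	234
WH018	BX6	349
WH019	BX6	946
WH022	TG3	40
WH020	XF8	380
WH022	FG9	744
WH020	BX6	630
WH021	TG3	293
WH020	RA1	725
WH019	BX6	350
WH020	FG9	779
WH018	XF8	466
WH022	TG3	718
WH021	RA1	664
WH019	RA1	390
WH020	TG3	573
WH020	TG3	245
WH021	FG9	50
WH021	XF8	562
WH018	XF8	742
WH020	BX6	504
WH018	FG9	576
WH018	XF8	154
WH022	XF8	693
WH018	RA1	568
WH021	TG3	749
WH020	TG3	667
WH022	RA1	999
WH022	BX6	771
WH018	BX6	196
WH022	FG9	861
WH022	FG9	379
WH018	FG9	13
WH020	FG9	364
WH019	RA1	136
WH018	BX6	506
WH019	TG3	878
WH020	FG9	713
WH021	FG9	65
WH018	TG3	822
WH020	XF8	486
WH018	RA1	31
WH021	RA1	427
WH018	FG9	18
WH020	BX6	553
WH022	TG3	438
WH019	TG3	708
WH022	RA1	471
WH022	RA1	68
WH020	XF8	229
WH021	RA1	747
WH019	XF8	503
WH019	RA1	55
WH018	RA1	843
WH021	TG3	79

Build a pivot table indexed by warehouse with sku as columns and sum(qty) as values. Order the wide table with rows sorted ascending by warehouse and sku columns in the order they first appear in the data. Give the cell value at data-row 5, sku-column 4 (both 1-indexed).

1984

With rows sorted ascending by warehouse, row 5 is warehouse=WH022. sku columns in first-appearance order: BX6, XF8, TG3, FG9, RA1; column 4 is FG9.
Long rows with warehouse=WH022, sku=FG9: 744 + 861 + 379 = 1984.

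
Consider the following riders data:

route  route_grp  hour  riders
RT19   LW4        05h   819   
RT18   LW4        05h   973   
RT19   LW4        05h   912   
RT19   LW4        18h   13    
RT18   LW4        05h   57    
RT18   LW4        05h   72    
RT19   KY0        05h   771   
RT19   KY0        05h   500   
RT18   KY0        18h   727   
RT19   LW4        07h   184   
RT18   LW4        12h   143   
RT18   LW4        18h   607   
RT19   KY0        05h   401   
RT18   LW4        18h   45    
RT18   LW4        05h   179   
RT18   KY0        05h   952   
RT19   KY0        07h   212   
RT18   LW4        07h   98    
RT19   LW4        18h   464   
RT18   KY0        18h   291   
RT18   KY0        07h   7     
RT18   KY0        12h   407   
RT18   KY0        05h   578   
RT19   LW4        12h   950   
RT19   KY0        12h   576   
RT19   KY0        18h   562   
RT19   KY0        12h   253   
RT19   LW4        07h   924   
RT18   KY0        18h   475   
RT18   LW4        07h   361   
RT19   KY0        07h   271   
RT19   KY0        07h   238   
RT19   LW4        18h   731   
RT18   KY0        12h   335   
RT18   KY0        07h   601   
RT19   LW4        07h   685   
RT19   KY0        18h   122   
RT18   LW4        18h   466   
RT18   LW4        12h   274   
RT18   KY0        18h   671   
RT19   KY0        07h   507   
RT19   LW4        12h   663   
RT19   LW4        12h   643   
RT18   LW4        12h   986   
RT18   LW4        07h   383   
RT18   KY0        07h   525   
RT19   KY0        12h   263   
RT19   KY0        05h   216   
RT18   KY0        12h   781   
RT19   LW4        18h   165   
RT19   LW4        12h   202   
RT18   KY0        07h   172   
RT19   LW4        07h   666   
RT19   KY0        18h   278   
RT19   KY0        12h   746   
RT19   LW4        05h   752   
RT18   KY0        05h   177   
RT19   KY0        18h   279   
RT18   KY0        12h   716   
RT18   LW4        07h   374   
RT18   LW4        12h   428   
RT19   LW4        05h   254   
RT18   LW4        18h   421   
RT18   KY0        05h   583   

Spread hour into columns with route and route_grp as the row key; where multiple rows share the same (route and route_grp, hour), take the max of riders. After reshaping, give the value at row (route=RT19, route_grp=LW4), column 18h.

731

Rows with route=RT19, route_grp=LW4 and hour=18h: riders values are 13, 464, 731, 165.
max(13, 464, 731, 165) = 731.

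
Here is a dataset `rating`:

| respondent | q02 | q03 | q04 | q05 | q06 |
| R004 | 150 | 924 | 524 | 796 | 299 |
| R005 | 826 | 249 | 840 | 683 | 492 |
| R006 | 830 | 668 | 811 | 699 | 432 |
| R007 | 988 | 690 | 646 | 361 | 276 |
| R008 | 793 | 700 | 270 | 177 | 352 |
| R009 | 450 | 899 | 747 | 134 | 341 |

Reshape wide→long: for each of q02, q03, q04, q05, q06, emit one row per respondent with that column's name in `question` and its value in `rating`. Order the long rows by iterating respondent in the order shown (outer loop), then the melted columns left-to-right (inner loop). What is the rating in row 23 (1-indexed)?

30 rows total (6 × 5). Row 23: index ⌊(23-1)/5⌋ = 4 into respondent → R008; (23-1) mod 5 = 2 into the melted columns → q04.
So row 23 is (R008, q04, 270); rating = 270.

270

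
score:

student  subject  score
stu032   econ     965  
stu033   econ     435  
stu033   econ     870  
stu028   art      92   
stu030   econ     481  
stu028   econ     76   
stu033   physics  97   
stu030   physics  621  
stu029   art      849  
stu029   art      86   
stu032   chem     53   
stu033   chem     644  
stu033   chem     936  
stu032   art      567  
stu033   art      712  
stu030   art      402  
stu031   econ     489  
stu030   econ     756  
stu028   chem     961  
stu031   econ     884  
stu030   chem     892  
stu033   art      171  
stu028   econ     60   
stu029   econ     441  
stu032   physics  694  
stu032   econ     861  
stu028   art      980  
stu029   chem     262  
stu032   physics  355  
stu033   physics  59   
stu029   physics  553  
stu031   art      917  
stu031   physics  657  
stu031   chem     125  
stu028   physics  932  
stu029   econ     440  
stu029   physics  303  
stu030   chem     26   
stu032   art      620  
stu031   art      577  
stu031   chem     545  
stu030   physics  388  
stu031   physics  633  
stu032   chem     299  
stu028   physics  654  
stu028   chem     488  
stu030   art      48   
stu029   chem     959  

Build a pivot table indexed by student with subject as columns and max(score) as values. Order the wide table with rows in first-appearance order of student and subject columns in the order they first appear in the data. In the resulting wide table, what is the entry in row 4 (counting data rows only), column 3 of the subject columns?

With rows in first-appearance order of student, row 4 is student=stu030. subject columns in first-appearance order: econ, art, physics, chem; column 3 is physics.
Long rows with student=stu030, subject=physics: max(621, 388) = 621.

621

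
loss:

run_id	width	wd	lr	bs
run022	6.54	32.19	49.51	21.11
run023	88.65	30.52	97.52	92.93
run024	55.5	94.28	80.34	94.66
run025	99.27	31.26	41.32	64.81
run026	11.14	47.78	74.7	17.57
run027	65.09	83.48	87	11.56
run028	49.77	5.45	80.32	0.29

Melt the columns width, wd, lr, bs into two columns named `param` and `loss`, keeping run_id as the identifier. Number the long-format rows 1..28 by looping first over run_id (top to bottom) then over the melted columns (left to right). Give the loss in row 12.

94.66

28 rows total (7 × 4). Row 12: index ⌊(12-1)/4⌋ = 2 into run_id → run024; (12-1) mod 4 = 3 into the melted columns → bs.
So row 12 is (run024, bs, 94.66); loss = 94.66.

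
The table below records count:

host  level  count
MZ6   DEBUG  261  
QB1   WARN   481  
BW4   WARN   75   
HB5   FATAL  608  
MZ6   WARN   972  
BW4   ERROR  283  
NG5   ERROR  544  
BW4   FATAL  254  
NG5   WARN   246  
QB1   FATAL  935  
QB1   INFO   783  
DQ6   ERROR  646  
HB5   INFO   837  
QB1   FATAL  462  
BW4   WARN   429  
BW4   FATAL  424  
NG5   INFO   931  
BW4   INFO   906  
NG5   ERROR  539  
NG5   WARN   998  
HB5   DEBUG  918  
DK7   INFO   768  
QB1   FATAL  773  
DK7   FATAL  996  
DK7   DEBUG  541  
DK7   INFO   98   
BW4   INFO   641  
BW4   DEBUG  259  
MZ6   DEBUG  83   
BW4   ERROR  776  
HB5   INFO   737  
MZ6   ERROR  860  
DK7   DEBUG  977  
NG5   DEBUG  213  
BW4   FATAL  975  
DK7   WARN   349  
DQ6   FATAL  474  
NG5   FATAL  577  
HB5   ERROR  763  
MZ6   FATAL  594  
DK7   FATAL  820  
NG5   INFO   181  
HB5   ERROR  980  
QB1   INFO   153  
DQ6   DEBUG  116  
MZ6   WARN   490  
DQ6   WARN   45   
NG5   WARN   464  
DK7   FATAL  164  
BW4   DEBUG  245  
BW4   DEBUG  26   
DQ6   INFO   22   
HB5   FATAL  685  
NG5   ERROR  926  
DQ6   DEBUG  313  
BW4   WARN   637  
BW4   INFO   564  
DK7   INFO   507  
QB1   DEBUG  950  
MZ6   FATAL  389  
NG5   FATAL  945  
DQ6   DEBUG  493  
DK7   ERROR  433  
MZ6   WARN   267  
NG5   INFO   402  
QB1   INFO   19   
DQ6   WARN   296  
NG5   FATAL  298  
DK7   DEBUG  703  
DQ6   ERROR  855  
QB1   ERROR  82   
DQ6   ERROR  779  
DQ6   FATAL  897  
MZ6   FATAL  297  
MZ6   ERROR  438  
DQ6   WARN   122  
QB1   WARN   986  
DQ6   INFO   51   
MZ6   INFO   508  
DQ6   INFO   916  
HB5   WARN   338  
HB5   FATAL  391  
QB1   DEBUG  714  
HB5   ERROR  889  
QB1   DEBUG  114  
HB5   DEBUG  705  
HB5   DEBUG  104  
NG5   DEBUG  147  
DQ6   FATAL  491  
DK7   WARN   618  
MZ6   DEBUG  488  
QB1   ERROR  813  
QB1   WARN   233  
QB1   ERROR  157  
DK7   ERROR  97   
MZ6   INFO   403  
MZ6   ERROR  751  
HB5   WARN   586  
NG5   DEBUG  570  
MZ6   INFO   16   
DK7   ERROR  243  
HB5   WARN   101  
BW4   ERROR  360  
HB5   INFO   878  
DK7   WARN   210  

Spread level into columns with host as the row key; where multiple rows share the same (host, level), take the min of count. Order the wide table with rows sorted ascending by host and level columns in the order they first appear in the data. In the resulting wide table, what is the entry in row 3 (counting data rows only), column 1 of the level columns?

With rows sorted ascending by host, row 3 is host=DQ6. level columns in first-appearance order: DEBUG, WARN, FATAL, ERROR, INFO; column 1 is DEBUG.
Long rows with host=DQ6, level=DEBUG: min(116, 313, 493) = 116.

116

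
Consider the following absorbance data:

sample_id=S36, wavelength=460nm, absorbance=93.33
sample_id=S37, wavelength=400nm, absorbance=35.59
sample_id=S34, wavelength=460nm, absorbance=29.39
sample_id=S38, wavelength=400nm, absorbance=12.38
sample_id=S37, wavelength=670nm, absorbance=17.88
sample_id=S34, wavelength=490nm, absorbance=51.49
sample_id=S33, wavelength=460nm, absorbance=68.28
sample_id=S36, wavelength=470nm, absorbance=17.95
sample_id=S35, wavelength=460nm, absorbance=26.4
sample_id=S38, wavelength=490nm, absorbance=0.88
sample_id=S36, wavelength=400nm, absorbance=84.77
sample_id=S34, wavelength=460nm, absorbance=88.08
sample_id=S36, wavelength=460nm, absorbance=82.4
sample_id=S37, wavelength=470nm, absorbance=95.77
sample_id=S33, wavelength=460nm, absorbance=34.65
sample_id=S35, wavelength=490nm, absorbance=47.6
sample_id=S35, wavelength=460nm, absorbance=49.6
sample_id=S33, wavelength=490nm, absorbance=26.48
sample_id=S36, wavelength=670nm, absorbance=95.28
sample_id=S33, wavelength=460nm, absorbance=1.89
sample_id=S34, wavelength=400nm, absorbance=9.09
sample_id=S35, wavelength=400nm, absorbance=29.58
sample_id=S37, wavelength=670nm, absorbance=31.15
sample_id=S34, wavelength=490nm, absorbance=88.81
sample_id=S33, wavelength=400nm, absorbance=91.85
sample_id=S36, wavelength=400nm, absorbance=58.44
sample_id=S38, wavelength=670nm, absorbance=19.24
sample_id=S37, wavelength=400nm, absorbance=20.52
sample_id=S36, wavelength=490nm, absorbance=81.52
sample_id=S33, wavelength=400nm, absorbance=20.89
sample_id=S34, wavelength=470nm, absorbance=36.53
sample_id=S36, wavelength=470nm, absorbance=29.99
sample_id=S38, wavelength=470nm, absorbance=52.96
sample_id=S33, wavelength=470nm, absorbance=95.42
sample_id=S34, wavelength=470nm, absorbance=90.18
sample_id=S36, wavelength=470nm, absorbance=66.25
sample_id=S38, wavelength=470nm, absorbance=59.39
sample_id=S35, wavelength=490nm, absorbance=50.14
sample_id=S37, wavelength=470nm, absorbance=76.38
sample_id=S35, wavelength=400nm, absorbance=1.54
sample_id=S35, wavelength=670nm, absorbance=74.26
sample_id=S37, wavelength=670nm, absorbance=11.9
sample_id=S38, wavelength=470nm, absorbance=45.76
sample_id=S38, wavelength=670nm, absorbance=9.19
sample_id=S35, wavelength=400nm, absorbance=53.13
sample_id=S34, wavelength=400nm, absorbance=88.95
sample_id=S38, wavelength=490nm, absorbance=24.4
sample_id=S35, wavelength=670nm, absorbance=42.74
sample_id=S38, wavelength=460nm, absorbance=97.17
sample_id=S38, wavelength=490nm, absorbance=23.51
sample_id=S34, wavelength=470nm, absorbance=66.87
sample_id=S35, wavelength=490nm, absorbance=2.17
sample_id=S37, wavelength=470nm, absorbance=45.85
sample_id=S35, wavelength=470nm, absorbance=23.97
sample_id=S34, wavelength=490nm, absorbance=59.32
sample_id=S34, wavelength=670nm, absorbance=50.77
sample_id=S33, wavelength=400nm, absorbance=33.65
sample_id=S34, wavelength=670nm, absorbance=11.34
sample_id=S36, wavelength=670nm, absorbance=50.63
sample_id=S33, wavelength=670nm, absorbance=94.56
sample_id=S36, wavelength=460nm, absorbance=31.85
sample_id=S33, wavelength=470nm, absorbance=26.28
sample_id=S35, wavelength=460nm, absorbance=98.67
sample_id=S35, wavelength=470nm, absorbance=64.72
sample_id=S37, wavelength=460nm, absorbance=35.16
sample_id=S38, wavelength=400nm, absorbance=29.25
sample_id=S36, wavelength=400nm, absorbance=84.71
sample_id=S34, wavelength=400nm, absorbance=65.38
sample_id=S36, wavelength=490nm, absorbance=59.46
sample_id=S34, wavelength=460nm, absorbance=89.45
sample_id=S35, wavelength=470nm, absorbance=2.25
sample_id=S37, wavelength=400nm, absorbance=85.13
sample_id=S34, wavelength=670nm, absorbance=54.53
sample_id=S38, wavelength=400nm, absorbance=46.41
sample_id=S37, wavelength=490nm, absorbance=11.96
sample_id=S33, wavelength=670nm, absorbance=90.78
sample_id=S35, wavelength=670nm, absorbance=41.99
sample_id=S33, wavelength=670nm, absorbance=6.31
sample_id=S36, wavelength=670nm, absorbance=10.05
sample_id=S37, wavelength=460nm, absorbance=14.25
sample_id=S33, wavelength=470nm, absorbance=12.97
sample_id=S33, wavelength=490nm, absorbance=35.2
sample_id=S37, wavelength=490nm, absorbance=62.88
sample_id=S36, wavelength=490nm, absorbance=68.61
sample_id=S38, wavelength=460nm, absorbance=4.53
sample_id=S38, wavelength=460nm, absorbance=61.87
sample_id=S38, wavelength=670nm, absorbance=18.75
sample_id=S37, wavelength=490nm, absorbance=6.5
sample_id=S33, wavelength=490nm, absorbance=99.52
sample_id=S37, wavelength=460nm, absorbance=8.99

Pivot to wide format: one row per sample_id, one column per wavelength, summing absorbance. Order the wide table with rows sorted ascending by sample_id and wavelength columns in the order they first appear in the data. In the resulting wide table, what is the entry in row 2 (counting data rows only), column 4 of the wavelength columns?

With rows sorted ascending by sample_id, row 2 is sample_id=S34. wavelength columns in first-appearance order: 460nm, 400nm, 670nm, 490nm, 470nm; column 4 is 490nm.
Long rows with sample_id=S34, wavelength=490nm: 51.49 + 88.81 + 59.32 = 199.62.

199.62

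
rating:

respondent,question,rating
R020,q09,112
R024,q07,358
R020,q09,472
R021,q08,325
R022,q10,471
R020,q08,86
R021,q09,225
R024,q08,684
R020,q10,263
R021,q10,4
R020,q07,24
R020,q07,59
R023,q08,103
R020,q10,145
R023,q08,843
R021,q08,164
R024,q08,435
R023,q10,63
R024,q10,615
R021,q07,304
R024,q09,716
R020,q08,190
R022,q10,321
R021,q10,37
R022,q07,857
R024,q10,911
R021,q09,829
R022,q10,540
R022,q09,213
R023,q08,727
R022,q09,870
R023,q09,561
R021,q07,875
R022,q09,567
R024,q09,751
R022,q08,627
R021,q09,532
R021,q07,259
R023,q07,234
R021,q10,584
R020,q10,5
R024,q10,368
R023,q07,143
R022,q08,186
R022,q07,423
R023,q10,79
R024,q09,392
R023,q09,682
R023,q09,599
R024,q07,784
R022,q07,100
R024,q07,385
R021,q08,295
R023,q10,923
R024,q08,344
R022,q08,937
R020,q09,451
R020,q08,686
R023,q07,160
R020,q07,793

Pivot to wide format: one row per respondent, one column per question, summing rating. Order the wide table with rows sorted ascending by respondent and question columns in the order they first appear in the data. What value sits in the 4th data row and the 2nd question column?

With rows sorted ascending by respondent, row 4 is respondent=R023. question columns in first-appearance order: q09, q07, q08, q10; column 2 is q07.
Long rows with respondent=R023, question=q07: 234 + 143 + 160 = 537.

537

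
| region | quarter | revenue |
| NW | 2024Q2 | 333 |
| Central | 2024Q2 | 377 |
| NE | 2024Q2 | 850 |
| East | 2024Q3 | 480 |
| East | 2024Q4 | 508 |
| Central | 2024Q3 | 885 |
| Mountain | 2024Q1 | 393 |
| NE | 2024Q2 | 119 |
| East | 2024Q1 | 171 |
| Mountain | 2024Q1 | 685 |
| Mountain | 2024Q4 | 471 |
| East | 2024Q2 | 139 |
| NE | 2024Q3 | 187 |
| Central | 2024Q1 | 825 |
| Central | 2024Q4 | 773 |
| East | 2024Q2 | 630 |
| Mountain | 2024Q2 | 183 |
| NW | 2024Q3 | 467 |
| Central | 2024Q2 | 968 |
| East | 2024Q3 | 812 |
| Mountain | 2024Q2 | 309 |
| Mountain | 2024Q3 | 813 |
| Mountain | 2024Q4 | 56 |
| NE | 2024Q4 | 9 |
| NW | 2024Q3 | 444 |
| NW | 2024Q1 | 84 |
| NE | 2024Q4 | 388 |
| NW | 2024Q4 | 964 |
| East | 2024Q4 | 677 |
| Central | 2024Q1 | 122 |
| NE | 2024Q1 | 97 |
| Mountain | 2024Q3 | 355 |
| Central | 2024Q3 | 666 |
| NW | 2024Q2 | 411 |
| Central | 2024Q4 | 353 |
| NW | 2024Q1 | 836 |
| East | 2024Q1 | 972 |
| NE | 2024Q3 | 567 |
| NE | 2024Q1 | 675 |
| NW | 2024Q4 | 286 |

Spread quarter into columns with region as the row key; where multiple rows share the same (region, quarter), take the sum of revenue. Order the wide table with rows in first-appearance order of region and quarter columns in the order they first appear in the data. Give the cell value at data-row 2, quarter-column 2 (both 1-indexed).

1551

With rows in first-appearance order of region, row 2 is region=Central. quarter columns in first-appearance order: 2024Q2, 2024Q3, 2024Q4, 2024Q1; column 2 is 2024Q3.
Long rows with region=Central, quarter=2024Q3: 885 + 666 = 1551.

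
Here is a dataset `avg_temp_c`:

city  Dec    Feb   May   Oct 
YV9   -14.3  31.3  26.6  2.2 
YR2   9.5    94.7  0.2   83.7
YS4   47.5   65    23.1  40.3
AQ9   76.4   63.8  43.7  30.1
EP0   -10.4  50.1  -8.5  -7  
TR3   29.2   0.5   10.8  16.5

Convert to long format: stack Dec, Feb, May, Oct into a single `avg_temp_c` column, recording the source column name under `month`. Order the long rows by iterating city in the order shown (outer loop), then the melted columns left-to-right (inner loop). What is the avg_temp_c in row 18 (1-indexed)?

24 rows total (6 × 4). Row 18: index ⌊(18-1)/4⌋ = 4 into city → EP0; (18-1) mod 4 = 1 into the melted columns → Feb.
So row 18 is (EP0, Feb, 50.1); avg_temp_c = 50.1.

50.1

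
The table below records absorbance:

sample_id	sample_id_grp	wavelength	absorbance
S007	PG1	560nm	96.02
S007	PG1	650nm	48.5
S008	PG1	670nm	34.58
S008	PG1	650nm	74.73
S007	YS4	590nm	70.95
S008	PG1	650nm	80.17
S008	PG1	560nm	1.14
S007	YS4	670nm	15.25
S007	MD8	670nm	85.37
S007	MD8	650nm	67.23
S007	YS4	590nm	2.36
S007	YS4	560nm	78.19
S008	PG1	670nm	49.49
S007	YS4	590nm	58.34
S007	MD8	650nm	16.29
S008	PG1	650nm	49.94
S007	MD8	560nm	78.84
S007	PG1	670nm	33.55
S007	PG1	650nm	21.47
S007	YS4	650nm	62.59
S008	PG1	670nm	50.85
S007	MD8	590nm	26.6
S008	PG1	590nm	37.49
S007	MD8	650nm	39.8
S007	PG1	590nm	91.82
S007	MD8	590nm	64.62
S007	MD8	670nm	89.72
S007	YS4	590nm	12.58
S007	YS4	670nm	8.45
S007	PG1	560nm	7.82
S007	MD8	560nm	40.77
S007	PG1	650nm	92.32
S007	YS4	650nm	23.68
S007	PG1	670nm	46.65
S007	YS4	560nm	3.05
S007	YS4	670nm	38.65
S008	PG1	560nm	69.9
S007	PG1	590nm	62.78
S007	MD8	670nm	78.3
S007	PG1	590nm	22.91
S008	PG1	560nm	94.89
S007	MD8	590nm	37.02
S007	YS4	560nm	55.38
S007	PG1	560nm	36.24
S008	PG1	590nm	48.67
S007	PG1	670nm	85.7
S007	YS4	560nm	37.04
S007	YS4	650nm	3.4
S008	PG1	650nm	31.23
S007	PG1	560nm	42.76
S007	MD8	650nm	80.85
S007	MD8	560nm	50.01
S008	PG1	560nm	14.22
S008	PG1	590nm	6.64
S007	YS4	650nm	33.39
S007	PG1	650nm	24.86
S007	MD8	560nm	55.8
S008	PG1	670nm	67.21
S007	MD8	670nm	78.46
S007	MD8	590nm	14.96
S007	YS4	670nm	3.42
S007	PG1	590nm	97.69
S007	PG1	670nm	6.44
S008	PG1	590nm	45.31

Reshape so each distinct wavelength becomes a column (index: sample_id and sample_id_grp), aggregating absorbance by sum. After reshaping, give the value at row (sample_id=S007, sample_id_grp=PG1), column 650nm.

Rows with sample_id=S007, sample_id_grp=PG1 and wavelength=650nm: absorbance values are 48.5, 21.47, 92.32, 24.86.
48.5 + 21.47 + 92.32 + 24.86 = 187.15.

187.15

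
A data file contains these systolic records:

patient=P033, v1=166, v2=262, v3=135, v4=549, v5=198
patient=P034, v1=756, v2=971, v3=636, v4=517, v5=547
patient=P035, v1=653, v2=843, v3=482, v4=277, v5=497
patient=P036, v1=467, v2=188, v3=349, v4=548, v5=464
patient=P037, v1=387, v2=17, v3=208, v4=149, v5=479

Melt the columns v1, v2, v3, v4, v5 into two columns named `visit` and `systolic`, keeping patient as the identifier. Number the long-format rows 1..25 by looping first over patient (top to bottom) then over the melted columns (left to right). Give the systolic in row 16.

467

25 rows total (5 × 5). Row 16: index ⌊(16-1)/5⌋ = 3 into patient → P036; (16-1) mod 5 = 0 into the melted columns → v1.
So row 16 is (P036, v1, 467); systolic = 467.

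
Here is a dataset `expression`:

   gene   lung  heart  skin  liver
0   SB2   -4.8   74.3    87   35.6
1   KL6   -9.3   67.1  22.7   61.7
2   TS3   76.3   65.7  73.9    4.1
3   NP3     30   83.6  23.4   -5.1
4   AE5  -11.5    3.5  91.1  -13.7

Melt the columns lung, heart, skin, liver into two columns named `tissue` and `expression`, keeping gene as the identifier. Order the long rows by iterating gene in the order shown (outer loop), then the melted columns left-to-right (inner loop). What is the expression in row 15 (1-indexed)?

20 rows total (5 × 4). Row 15: index ⌊(15-1)/4⌋ = 3 into gene → NP3; (15-1) mod 4 = 2 into the melted columns → skin.
So row 15 is (NP3, skin, 23.4); expression = 23.4.

23.4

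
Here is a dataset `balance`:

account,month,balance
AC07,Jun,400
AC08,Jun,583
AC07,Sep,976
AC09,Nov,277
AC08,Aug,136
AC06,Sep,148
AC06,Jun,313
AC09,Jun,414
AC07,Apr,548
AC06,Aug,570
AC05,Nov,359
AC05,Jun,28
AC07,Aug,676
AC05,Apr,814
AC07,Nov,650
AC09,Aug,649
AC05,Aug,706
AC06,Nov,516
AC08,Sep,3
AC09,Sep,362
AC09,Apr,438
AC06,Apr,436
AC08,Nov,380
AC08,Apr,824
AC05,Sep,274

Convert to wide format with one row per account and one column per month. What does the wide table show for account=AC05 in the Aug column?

Wide layout: rows indexed by account, columns are the 5 distinct month values (Jun, Sep, Nov, Aug, Apr).
Cell (account=AC05, month=Aug) draws from the long row where account=AC05 and month=Aug, which has balance=706.

706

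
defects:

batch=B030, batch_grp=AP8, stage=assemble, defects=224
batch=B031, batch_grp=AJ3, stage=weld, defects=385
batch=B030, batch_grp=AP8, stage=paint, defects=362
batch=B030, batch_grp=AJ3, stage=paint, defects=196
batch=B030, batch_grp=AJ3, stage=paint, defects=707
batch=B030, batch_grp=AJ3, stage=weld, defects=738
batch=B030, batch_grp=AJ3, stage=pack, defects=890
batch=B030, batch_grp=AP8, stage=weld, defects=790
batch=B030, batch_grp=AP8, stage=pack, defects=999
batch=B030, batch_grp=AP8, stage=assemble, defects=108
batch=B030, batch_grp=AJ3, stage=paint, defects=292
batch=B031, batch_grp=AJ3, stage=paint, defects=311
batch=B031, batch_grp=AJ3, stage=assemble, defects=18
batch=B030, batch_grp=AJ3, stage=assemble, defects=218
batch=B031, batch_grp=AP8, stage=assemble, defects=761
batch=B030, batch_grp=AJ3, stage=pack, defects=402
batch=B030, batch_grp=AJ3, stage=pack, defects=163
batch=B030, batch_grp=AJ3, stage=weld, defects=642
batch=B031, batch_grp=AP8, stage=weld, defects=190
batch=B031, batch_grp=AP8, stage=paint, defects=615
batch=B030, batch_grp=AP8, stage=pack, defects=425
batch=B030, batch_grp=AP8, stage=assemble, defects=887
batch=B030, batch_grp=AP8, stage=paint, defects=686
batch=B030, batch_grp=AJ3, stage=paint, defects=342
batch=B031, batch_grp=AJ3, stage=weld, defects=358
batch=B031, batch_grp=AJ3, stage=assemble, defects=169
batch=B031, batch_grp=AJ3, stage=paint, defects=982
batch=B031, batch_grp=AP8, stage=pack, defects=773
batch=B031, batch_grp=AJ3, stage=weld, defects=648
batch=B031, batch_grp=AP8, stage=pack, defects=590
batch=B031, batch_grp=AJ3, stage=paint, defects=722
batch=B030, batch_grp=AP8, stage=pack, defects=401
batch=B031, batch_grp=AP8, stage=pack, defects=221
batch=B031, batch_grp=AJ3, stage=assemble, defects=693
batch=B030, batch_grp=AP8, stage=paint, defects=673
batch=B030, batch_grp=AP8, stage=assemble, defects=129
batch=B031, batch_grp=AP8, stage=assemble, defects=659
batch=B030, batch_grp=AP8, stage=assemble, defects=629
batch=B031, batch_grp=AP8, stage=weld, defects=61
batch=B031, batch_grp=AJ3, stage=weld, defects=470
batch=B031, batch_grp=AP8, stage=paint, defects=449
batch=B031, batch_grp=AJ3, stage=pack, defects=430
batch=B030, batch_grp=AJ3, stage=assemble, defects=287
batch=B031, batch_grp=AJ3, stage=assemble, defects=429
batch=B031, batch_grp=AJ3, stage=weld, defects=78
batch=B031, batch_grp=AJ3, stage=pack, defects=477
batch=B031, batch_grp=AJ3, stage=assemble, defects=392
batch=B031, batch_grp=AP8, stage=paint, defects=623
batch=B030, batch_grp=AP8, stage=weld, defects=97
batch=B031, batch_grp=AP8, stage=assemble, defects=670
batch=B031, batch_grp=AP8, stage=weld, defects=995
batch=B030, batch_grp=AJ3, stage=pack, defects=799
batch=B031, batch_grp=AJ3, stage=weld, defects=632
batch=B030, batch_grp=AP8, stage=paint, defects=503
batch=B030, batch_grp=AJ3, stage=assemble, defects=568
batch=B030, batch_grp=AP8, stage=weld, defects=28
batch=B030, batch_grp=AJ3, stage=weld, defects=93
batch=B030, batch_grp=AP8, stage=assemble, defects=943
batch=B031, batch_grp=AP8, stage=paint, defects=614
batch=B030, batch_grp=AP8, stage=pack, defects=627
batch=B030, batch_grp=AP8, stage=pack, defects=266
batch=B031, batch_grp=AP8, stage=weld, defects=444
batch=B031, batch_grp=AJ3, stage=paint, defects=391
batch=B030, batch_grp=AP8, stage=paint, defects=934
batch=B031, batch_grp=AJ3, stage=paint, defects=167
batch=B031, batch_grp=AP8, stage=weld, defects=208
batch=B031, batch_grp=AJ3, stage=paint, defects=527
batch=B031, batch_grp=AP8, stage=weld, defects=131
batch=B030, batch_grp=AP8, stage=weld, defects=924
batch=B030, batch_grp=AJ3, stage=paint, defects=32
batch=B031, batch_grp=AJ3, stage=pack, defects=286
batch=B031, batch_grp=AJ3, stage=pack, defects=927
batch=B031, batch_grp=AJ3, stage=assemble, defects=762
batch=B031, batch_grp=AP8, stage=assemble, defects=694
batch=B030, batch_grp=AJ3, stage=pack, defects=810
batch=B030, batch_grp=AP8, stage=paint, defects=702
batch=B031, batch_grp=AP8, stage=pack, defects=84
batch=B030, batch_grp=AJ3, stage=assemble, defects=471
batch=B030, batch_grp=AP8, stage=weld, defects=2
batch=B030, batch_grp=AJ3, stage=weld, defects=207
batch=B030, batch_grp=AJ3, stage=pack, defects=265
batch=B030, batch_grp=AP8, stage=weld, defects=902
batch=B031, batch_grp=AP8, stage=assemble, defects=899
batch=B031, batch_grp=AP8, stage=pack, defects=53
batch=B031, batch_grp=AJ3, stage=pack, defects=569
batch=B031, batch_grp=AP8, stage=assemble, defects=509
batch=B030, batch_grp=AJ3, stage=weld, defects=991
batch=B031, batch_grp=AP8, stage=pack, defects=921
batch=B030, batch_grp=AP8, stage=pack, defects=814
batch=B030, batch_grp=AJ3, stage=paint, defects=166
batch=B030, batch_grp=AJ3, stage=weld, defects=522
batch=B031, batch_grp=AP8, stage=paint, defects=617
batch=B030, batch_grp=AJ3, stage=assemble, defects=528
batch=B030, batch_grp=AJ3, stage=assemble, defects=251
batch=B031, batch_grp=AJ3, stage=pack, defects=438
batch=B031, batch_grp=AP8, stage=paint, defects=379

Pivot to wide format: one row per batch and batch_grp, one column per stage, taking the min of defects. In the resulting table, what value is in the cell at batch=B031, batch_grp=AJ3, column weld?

78

Rows with batch=B031, batch_grp=AJ3 and stage=weld: defects values are 385, 358, 648, 470, 78, 632.
min(385, 358, 648, 470, 78, 632) = 78.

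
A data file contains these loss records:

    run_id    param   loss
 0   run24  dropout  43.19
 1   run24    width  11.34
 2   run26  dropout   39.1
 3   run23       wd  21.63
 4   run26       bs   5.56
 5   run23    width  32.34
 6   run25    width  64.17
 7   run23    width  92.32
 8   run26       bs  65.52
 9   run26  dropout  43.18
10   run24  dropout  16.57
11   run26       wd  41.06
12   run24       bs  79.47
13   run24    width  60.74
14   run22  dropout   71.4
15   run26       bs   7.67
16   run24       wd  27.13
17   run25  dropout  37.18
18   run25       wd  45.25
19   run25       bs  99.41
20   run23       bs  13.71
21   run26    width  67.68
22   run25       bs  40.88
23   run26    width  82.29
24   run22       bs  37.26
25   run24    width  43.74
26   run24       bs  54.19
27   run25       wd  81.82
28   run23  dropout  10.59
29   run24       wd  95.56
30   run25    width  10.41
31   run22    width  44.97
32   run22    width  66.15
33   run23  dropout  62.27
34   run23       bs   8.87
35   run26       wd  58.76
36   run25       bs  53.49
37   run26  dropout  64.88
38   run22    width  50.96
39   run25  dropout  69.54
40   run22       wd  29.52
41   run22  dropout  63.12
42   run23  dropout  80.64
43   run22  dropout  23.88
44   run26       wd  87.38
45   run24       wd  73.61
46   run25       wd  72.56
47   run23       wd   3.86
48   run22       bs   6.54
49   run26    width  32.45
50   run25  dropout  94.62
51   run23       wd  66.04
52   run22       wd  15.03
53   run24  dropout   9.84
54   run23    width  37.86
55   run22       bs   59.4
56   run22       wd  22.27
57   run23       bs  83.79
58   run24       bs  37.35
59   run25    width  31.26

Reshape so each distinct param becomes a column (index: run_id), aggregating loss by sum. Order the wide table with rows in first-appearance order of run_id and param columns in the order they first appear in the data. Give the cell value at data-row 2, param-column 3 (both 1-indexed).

With rows in first-appearance order of run_id, row 2 is run_id=run26. param columns in first-appearance order: dropout, width, wd, bs; column 3 is wd.
Long rows with run_id=run26, param=wd: 41.06 + 58.76 + 87.38 = 187.20.

187.20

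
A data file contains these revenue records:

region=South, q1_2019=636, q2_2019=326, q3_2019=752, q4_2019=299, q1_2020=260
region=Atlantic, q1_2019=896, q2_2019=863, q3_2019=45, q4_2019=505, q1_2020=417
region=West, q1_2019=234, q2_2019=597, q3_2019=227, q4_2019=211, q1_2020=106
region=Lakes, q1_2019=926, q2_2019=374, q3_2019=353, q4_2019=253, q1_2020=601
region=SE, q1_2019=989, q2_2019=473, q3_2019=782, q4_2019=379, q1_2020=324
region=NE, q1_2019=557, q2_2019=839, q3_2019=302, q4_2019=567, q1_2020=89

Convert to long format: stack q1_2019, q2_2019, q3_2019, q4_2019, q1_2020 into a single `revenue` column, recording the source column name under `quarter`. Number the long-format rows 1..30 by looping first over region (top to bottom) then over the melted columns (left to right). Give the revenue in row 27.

839

30 rows total (6 × 5). Row 27: index ⌊(27-1)/5⌋ = 5 into region → NE; (27-1) mod 5 = 1 into the melted columns → q2_2019.
So row 27 is (NE, q2_2019, 839); revenue = 839.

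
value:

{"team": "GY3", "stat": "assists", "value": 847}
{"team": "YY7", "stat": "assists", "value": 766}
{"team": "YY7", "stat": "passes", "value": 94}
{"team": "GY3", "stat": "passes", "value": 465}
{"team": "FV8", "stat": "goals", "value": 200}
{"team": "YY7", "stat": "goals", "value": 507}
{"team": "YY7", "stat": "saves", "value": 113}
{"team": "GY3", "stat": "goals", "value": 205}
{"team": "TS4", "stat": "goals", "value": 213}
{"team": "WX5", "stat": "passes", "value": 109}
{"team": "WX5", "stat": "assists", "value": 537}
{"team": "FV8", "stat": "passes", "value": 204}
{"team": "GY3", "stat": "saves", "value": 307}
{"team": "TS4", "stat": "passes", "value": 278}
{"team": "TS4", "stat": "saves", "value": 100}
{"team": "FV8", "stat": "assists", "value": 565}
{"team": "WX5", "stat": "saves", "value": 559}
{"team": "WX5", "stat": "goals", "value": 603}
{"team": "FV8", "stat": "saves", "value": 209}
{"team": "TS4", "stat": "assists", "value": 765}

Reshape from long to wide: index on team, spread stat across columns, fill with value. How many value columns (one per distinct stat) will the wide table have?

4 distinct stat values: saves, assists, passes, goals.

4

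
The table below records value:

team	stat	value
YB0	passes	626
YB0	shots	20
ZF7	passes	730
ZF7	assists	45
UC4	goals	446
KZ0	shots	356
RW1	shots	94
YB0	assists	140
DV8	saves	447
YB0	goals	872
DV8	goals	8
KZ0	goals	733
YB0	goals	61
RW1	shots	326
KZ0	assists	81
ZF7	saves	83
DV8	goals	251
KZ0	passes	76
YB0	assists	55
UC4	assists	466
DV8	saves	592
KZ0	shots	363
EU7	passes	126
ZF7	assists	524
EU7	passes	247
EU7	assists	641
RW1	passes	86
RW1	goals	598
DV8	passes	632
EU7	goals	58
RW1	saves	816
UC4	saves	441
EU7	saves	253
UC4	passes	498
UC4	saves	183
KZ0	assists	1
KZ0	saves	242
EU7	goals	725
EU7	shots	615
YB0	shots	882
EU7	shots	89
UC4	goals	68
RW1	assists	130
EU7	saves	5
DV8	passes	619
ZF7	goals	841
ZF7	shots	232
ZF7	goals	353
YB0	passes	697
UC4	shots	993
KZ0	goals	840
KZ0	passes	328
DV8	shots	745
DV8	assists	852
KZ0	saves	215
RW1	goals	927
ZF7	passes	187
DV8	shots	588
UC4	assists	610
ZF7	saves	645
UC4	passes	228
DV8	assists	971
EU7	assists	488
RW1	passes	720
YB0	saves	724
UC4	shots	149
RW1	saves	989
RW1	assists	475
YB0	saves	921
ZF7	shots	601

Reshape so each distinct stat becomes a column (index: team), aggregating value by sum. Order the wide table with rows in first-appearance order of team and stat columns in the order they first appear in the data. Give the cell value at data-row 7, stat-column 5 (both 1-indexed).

258

With rows in first-appearance order of team, row 7 is team=EU7. stat columns in first-appearance order: passes, shots, assists, goals, saves; column 5 is saves.
Long rows with team=EU7, stat=saves: 253 + 5 = 258.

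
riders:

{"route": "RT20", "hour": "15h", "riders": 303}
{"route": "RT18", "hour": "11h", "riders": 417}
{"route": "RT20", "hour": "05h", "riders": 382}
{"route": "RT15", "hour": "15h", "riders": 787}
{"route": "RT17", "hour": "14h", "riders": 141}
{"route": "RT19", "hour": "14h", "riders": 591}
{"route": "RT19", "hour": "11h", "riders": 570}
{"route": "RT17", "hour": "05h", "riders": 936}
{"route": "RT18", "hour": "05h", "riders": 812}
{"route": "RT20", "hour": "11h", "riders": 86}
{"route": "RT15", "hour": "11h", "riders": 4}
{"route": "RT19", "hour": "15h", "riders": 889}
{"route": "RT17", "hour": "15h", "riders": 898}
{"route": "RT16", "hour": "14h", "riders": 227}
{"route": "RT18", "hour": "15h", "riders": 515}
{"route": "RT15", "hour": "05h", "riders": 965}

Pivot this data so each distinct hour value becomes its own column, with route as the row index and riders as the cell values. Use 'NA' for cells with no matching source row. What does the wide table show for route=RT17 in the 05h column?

936

The long row with route=RT17, hour=05h has riders=936.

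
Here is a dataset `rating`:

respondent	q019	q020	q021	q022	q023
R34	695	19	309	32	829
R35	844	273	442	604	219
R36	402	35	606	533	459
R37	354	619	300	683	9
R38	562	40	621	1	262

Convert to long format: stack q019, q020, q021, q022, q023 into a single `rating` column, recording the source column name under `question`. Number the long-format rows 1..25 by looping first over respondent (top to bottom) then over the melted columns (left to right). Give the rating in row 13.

25 rows total (5 × 5). Row 13: index ⌊(13-1)/5⌋ = 2 into respondent → R36; (13-1) mod 5 = 2 into the melted columns → q021.
So row 13 is (R36, q021, 606); rating = 606.

606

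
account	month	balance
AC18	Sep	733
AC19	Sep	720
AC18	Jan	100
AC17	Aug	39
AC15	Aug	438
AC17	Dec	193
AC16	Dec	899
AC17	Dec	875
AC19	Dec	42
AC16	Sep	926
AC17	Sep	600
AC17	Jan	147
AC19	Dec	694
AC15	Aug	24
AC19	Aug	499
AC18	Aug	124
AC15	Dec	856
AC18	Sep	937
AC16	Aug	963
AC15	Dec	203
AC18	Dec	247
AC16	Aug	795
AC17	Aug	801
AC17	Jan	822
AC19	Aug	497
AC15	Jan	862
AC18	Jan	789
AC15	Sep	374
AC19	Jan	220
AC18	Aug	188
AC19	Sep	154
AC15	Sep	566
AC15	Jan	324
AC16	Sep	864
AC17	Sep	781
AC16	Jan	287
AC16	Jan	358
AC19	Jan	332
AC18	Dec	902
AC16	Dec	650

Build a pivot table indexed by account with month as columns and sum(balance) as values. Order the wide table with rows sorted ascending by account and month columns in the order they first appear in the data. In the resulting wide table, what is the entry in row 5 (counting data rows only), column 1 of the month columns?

874

With rows sorted ascending by account, row 5 is account=AC19. month columns in first-appearance order: Sep, Jan, Aug, Dec; column 1 is Sep.
Long rows with account=AC19, month=Sep: 720 + 154 = 874.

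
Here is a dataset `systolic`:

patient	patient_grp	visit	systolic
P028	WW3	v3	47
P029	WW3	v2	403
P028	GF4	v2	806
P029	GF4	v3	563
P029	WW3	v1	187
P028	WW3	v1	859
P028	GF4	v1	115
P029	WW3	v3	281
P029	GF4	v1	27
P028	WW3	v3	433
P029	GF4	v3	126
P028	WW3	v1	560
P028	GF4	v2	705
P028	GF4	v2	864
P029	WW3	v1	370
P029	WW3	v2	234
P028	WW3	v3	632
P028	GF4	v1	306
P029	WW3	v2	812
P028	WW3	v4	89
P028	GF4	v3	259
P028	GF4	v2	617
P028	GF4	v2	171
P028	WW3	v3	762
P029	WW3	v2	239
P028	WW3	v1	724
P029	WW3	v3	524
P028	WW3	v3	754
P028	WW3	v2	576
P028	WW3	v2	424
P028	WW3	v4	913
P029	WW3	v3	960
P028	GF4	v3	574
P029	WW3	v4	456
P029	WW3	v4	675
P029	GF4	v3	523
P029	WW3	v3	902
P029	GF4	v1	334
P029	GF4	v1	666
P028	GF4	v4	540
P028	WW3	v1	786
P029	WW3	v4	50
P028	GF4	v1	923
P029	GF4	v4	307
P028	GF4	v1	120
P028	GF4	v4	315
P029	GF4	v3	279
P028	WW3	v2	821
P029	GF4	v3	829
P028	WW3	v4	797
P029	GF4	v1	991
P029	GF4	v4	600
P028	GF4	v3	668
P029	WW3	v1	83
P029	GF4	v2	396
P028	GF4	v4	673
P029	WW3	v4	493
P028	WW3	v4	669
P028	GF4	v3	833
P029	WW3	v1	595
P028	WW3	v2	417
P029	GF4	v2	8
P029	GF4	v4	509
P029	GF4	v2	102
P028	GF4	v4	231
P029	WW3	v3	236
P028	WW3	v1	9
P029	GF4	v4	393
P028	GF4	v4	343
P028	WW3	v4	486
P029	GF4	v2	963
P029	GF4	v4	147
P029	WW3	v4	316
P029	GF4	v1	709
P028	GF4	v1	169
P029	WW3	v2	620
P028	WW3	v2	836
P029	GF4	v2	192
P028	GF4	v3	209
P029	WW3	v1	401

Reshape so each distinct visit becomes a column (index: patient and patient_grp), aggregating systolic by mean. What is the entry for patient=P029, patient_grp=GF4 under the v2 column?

332.20

Rows with patient=P029, patient_grp=GF4 and visit=v2: systolic values are 396, 8, 102, 963, 192.
(396 + 8 + 102 + 963 + 192) / 5 = 332.20.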